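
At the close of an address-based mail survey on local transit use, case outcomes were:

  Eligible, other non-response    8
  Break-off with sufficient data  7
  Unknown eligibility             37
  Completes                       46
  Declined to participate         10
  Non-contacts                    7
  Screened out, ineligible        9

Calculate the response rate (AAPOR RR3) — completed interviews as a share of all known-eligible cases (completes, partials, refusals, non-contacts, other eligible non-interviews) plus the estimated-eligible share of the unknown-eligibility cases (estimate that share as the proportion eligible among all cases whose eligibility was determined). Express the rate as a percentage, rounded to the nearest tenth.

Numerator = 46
Determined eligible = 46 + 7 + 10 + 7 + 8 = 78
e = 78 / (78 + 9) = 78 / 87 = 0.8966
e × U = 0.8966 × 37 = 33.17
Denominator = 78 + 33.17 = 111.17
RR3 = 46 / 111.17 = 0.4138

41.4%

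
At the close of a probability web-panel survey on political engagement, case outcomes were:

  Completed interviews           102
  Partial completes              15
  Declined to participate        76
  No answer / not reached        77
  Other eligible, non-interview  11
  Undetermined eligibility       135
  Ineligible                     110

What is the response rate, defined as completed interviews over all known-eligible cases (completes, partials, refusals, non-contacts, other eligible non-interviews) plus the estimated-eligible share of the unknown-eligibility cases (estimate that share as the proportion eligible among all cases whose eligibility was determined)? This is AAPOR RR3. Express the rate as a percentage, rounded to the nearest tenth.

27.0%

Num → 102
Determined eligible → 102 + 15 + 76 + 77 + 11 = 281
e = 281 / (281 + 110) = 281 / 391 = 0.7187
Eligible share of unknowns → 0.7187 × 135 = 97.02
Denom → 281 + 97.02 = 378.02
RR3 = 102 / 378.02 = 0.2698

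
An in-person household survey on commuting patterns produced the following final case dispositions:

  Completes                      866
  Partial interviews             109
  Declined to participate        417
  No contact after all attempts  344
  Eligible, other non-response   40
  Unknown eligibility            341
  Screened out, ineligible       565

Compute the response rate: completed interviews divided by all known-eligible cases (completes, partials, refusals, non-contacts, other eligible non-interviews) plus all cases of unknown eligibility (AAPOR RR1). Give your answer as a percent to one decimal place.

Numerator = 866
Denom = 866 + 109 + 417 + 344 + 40 + 341 = 2117
RR1 = 866 / 2117 = 0.4091

40.9%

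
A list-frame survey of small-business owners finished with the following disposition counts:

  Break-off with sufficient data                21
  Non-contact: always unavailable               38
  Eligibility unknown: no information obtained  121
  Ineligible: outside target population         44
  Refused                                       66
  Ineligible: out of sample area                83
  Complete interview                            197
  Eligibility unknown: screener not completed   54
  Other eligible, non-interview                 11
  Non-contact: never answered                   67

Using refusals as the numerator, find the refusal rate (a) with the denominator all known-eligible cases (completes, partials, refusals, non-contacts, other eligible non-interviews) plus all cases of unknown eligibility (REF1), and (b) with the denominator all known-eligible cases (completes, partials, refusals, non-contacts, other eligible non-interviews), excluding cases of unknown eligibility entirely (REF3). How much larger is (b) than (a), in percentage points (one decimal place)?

Never reached = 67 + 38 = 105
Eligibility not determined = 54 + 121 = 175
Ineligible = 44 + 83 = 127
Top: 66
Base: 197 + 21 + 66 + 105 + 11 + 175 = 575
REF1 = 66 / 575 = 0.1148
Base: 197 + 21 + 66 + 105 + 11 = 400
REF3 = 66 / 400 = 0.1650
Difference = 16.50 − 11.48 = 5.02 percentage points

5.0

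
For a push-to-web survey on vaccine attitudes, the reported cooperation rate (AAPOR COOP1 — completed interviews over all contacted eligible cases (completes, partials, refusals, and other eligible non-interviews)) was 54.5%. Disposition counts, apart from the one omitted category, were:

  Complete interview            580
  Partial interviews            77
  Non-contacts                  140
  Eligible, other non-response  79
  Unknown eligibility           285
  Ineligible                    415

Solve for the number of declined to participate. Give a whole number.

COOP1 = 580 / D = 0.545
D = 580 / 0.545 = 1064.2
Remaining denominator categories sum to 736
declined to participate = 1064.2 − 736 ≈ 328

328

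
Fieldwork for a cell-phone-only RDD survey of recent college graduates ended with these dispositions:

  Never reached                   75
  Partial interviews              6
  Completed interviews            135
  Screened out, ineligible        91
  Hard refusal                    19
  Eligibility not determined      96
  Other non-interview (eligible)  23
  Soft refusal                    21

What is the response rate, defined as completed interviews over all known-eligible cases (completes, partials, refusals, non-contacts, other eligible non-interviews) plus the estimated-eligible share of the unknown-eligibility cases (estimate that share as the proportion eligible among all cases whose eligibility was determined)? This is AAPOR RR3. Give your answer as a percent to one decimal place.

38.4%

Refusal or break-off = 19 + 21 = 40
Top: 135
Determined eligible: 135 + 6 + 40 + 75 + 23 = 279
e = 279 / (279 + 91) = 279 / 370 = 0.7541
Estimated eligible among unknowns: 0.7541 × 96 = 72.39
Base: 279 + 72.39 = 351.39
RR3 = 135 / 351.39 = 0.3842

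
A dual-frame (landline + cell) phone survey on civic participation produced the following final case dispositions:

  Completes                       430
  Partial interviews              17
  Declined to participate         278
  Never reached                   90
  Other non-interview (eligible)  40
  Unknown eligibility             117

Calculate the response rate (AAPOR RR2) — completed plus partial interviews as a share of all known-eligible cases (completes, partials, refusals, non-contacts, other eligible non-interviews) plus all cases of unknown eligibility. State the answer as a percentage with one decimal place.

46.0%

Top → 430 + 17 = 447
Denominator → 430 + 17 + 278 + 90 + 40 + 117 = 972
RR2 = 447 / 972 = 0.4599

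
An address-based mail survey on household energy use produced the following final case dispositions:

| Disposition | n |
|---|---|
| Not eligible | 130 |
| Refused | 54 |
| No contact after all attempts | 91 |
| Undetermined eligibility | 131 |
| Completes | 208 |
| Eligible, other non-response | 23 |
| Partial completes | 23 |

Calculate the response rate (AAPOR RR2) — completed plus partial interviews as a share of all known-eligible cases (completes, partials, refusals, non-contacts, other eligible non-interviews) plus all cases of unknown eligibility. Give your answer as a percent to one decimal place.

43.6%

Numerator: 208 + 23 = 231
Denom: 208 + 23 + 54 + 91 + 23 + 131 = 530
RR2 = 231 / 530 = 0.4358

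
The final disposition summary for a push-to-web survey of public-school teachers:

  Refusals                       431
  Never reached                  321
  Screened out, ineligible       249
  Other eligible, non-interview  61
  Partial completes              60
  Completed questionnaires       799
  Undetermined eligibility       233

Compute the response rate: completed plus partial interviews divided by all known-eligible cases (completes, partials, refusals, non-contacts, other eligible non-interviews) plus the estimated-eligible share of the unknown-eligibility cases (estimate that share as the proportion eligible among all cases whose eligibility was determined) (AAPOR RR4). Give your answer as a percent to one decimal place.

Num: 799 + 60 = 859
Known eligible: 799 + 60 + 431 + 321 + 61 = 1672
e = 1672 / (1672 + 249) = 1672 / 1921 = 0.8704
Estimated eligible among unknowns: 0.8704 × 233 = 202.80
Base: 1672 + 202.80 = 1874.80
RR4 = 859 / 1874.80 = 0.4582

45.8%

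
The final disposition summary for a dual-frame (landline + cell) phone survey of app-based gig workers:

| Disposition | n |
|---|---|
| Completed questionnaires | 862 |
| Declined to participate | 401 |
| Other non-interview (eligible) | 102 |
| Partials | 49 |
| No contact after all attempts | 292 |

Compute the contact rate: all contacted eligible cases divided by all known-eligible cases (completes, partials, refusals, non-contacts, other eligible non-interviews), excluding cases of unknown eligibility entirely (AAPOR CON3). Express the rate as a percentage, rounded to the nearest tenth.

82.9%

Top = 862 + 49 + 401 + 102 = 1414
Denominator = 862 + 49 + 401 + 292 + 102 = 1706
CON3 = 1414 / 1706 = 0.8288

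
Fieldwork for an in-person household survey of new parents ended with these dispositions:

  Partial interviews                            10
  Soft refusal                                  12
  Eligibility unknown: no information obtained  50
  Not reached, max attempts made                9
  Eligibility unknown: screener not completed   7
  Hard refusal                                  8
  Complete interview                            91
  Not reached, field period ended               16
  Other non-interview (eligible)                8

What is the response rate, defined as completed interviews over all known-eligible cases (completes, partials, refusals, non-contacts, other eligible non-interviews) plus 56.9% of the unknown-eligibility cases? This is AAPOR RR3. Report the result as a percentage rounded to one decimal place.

Declined to participate = 8 + 12 = 20
Never reached = 16 + 9 = 25
Unknown if eligible = 7 + 50 = 57
Top → 91
Determined eligible → 91 + 10 + 20 + 25 + 8 = 154
e × U → 0.5690 × 57 = 32.43
Denom → 154 + 32.43 = 186.43
RR3 = 91 / 186.43 = 0.4881

48.8%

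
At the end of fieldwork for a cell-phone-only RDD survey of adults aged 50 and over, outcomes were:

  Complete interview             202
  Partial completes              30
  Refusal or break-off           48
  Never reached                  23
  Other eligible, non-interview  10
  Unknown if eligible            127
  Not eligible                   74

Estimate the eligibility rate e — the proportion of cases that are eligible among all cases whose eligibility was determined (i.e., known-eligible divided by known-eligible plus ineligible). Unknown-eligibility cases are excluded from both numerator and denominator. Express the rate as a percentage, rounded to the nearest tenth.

80.9%

Known eligible → 202 + 30 + 48 + 23 + 10 = 313
e = 313 / (313 + 74) = 313 / 387 = 0.8088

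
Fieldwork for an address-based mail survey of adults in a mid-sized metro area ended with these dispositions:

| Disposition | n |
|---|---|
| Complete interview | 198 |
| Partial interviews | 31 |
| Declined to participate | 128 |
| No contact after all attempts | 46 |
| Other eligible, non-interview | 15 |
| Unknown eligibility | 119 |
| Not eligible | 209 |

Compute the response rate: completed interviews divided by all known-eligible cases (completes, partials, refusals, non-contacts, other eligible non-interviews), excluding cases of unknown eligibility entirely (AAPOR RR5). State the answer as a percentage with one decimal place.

47.4%

Num → 198
Base → 198 + 31 + 128 + 46 + 15 = 418
RR5 = 198 / 418 = 0.4737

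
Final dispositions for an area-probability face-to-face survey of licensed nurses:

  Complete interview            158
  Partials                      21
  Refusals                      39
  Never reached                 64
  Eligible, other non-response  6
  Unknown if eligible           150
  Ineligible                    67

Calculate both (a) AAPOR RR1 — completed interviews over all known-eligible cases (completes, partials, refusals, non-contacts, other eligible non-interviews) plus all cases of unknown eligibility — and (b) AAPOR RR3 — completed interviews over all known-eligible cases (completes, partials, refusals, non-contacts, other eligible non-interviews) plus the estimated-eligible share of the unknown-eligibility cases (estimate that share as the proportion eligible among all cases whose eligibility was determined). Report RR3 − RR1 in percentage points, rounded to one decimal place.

Numerator: 158
Base: 158 + 21 + 39 + 64 + 6 + 150 = 438
RR1 = 158 / 438 = 0.3607
Eligible (known): 158 + 21 + 39 + 64 + 6 = 288
e = 288 / (288 + 67) = 288 / 355 = 0.8113
Eligible share of unknowns: 0.8113 × 150 = 121.70
Base: 288 + 121.70 = 409.70
RR3 = 158 / 409.70 = 0.3856
Difference = 38.56 − 36.07 = 2.49 percentage points

2.5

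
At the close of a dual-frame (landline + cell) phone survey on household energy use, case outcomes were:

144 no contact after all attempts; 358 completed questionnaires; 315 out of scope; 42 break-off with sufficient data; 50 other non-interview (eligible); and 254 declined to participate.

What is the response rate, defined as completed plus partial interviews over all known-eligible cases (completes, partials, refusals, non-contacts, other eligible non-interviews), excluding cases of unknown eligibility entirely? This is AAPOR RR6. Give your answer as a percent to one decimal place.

Top = 358 + 42 = 400
Base = 358 + 42 + 254 + 144 + 50 = 848
RR6 = 400 / 848 = 0.4717

47.2%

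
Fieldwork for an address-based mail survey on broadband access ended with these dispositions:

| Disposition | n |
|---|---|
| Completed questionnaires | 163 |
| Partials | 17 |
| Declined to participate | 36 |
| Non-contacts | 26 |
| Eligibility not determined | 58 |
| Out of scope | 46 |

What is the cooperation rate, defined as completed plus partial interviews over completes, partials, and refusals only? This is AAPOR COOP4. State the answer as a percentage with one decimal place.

Top = 163 + 17 = 180
Denom = 163 + 17 + 36 = 216
COOP4 = 180 / 216 = 0.8333

83.3%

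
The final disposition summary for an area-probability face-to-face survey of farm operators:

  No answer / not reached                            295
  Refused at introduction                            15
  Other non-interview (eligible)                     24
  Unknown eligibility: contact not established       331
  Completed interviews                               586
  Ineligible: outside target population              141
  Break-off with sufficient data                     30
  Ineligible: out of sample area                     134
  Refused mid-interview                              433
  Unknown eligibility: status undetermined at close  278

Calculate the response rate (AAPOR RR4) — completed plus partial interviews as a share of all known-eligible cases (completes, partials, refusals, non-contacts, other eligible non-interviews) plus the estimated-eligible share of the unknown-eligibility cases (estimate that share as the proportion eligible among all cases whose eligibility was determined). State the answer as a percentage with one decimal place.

32.6%

Refusal or break-off = 15 + 433 = 448
Unknown eligibility = 331 + 278 = 609
Out of scope = 141 + 134 = 275
Top: 586 + 30 = 616
Known eligible: 586 + 30 + 448 + 295 + 24 = 1383
e = 1383 / (1383 + 275) = 1383 / 1658 = 0.8341
Eligible share of unknowns: 0.8341 × 609 = 507.97
Denominator: 1383 + 507.97 = 1890.97
RR4 = 616 / 1890.97 = 0.3258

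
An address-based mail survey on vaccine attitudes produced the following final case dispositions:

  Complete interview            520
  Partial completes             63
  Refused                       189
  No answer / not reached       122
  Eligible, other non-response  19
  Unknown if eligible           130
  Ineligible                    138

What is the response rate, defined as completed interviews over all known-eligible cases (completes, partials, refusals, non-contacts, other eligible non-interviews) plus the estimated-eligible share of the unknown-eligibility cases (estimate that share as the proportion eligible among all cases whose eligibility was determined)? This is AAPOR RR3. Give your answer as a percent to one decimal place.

50.7%

Top: 520
Known eligible: 520 + 63 + 189 + 122 + 19 = 913
e = 913 / (913 + 138) = 913 / 1051 = 0.8687
Eligible share of unknowns: 0.8687 × 130 = 112.93
Base: 913 + 112.93 = 1025.93
RR3 = 520 / 1025.93 = 0.5069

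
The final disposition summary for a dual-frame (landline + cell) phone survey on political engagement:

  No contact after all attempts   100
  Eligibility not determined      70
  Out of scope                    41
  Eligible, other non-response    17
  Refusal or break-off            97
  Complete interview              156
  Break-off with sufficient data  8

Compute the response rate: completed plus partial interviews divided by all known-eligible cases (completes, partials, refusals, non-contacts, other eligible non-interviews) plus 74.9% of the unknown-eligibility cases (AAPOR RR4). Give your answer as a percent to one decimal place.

38.1%

Numerator → 156 + 8 = 164
Determined eligible → 156 + 8 + 97 + 100 + 17 = 378
e × U → 0.7490 × 70 = 52.43
Denom → 378 + 52.43 = 430.43
RR4 = 164 / 430.43 = 0.3810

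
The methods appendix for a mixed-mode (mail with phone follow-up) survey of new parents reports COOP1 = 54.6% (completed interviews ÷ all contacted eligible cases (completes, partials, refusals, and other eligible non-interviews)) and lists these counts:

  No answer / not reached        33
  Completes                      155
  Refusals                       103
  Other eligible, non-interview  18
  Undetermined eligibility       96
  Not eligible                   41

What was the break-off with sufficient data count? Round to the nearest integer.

8

COOP1 = 155 / D = 0.546
D = 155 / 0.546 = 283.9
Remaining denominator categories sum to 276
break-off with sufficient data = 283.9 − 276 ≈ 8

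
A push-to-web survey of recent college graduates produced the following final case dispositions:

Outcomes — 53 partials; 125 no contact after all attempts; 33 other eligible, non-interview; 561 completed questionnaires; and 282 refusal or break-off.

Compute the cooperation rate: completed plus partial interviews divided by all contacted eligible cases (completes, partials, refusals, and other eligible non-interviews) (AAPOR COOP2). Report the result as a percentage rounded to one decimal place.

66.1%

Top: 561 + 53 = 614
Denominator: 561 + 53 + 282 + 33 = 929
COOP2 = 614 / 929 = 0.6609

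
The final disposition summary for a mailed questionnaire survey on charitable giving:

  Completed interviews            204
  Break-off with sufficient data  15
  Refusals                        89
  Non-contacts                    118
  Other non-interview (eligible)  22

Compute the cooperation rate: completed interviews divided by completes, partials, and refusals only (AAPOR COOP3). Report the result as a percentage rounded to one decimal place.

66.2%

Num: 204
Denominator: 204 + 15 + 89 = 308
COOP3 = 204 / 308 = 0.6623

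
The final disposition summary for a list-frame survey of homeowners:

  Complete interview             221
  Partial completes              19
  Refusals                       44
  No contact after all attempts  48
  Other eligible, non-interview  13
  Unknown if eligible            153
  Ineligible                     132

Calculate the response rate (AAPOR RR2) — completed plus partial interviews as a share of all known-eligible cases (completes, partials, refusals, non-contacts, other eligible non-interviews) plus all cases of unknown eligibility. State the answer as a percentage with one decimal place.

48.2%

Numerator → 221 + 19 = 240
Base → 221 + 19 + 44 + 48 + 13 + 153 = 498
RR2 = 240 / 498 = 0.4819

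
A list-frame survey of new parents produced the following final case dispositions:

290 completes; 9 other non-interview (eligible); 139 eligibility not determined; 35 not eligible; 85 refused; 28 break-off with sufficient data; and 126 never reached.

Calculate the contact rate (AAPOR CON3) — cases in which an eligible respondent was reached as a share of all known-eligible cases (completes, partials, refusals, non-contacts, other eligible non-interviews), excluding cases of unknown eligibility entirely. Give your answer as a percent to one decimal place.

76.6%

Numerator → 290 + 28 + 85 + 9 = 412
Denom → 290 + 28 + 85 + 126 + 9 = 538
CON3 = 412 / 538 = 0.7658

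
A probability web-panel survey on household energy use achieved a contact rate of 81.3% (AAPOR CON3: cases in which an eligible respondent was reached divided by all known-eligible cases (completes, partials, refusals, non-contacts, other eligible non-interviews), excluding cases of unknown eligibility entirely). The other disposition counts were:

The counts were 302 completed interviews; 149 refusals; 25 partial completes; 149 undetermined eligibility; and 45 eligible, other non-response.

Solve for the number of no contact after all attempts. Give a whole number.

Numerator = 302 + 25 + 149 + 45 = 521
CON3 = 521 / D = 0.813
D = 521 / 0.813 = 640.8
Remaining denominator categories sum to 521
no contact after all attempts = 640.8 − 521 ≈ 120

120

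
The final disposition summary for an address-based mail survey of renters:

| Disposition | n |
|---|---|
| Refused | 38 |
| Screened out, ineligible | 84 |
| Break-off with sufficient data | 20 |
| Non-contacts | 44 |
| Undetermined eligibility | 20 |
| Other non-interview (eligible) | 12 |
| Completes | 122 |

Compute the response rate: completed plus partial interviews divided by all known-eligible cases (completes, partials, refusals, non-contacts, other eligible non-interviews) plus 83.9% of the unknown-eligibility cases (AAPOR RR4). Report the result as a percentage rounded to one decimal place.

56.2%

Numerator: 122 + 20 = 142
Known eligible: 122 + 20 + 38 + 44 + 12 = 236
e × U: 0.8390 × 20 = 16.78
Base: 236 + 16.78 = 252.78
RR4 = 142 / 252.78 = 0.5618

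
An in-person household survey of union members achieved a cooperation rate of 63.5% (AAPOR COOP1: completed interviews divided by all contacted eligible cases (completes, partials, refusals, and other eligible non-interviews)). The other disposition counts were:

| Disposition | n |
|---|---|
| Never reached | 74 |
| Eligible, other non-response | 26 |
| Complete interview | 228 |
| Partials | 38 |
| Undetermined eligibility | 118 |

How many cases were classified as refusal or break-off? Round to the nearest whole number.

67

COOP1 = 228 / D = 0.635
D = 228 / 0.635 = 359.1
Rest of base = 292
refusal or break-off = 359.1 − 292 ≈ 67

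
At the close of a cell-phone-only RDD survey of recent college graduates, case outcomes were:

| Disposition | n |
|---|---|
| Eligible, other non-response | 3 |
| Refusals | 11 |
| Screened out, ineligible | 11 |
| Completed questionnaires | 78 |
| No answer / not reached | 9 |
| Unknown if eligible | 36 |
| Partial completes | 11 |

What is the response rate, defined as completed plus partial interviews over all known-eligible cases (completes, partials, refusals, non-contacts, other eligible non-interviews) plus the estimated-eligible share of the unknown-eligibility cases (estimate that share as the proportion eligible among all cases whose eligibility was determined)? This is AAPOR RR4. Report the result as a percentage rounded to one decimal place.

Num = 78 + 11 = 89
Eligible (known) = 78 + 11 + 11 + 9 + 3 = 112
e = 112 / (112 + 11) = 112 / 123 = 0.9106
e × U = 0.9106 × 36 = 32.78
Denom = 112 + 32.78 = 144.78
RR4 = 89 / 144.78 = 0.6147

61.5%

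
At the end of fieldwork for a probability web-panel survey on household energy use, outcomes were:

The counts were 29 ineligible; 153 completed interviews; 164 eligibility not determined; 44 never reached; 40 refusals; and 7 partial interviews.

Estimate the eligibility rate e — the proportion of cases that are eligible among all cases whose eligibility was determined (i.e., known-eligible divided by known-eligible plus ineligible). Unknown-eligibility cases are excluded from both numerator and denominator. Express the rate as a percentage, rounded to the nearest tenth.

89.4%

Determined eligible: 153 + 7 + 40 + 44 = 244
e = 244 / (244 + 29) = 244 / 273 = 0.8938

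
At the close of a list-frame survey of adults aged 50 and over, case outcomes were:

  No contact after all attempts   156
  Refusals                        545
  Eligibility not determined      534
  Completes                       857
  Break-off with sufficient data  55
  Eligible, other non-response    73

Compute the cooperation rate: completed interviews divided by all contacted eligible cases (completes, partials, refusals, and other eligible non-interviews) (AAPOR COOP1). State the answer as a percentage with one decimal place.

Top → 857
Base → 857 + 55 + 545 + 73 = 1530
COOP1 = 857 / 1530 = 0.5601

56.0%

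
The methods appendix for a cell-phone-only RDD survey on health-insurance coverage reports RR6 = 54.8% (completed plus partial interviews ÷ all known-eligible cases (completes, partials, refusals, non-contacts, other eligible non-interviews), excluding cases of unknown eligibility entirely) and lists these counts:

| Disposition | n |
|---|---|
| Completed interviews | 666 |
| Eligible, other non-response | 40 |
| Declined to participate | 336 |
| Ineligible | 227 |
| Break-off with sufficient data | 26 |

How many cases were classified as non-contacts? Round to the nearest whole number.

Num → 666 + 26 = 692
RR6 = 692 / D = 0.548
D = 692 / 0.548 = 1262.8
Rest of base = 1068
non-contacts = 1262.8 − 1068 ≈ 195

195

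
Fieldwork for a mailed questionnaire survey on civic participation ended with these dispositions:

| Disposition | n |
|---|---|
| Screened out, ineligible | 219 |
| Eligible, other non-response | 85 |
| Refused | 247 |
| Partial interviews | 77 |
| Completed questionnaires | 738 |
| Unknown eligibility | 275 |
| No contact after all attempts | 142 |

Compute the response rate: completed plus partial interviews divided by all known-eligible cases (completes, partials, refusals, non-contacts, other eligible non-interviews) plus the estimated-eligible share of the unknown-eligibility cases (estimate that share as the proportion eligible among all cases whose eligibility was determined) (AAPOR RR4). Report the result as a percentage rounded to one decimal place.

Num → 738 + 77 = 815
Eligible (known) → 738 + 77 + 247 + 142 + 85 = 1289
e = 1289 / (1289 + 219) = 1289 / 1508 = 0.8548
e × U → 0.8548 × 275 = 235.07
Denominator → 1289 + 235.07 = 1524.07
RR4 = 815 / 1524.07 = 0.5348

53.5%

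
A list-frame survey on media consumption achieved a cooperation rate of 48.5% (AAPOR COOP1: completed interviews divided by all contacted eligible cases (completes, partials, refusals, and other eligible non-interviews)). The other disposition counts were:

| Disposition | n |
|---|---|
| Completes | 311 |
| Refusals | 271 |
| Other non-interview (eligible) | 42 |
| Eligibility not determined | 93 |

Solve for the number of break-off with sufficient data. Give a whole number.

17

COOP1 = 311 / D = 0.485
D = 311 / 0.485 = 641.2
Other denominator terms total 624
break-off with sufficient data = 641.2 − 624 ≈ 17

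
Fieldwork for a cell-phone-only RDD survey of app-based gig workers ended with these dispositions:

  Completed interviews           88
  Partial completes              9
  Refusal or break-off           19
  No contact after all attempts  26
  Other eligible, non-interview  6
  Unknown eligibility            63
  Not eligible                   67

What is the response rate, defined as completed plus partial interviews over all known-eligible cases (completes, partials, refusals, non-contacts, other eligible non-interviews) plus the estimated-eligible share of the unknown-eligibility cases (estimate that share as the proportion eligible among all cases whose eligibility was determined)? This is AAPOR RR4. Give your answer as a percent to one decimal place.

Num = 88 + 9 = 97
Determined eligible = 88 + 9 + 19 + 26 + 6 = 148
e = 148 / (148 + 67) = 148 / 215 = 0.6884
Estimated eligible among unknowns = 0.6884 × 63 = 43.37
Base = 148 + 43.37 = 191.37
RR4 = 97 / 191.37 = 0.5069

50.7%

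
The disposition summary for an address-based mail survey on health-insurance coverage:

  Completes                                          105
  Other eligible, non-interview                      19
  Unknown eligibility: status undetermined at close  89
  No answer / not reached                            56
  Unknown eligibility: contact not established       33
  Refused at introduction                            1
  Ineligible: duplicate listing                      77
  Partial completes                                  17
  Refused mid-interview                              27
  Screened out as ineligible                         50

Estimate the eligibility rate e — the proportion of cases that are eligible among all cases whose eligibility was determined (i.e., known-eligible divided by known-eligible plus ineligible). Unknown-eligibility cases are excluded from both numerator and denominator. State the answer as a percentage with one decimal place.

Refused = 1 + 27 = 28
Unknown eligibility = 33 + 89 = 122
Ineligible = 50 + 77 = 127
Determined eligible: 105 + 17 + 28 + 56 + 19 = 225
e = 225 / (225 + 127) = 225 / 352 = 0.6392

63.9%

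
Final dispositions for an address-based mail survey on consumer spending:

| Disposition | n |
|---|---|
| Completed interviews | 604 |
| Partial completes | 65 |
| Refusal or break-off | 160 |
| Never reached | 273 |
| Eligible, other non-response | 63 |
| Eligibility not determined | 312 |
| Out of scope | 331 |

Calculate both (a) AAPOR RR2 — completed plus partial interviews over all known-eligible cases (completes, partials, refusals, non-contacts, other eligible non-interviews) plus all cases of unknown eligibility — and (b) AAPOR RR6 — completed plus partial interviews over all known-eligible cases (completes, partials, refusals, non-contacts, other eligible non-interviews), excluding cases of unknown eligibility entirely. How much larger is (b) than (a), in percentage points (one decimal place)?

Top = 604 + 65 = 669
Denominator = 604 + 65 + 160 + 273 + 63 + 312 = 1477
RR2 = 669 / 1477 = 0.4529
Denominator = 604 + 65 + 160 + 273 + 63 = 1165
RR6 = 669 / 1165 = 0.5742
Difference = 57.42 − 45.29 = 12.13 percentage points

12.1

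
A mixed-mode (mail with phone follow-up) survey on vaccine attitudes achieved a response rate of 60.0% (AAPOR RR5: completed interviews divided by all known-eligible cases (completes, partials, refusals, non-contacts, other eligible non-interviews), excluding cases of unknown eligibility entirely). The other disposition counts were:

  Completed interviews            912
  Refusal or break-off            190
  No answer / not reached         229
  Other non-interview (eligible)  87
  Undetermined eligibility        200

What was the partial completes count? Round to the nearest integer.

RR5 = 912 / D = 0.600
D = 912 / 0.600 = 1520.0
Rest of base = 1418
partial completes = 1520.0 − 1418 ≈ 102

102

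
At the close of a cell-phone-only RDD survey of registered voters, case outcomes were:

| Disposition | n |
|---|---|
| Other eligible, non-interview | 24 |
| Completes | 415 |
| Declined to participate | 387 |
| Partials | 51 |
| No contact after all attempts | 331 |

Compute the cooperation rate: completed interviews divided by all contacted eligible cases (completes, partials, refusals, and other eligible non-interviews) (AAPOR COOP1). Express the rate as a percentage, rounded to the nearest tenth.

47.3%

Numerator = 415
Base = 415 + 51 + 387 + 24 = 877
COOP1 = 415 / 877 = 0.4732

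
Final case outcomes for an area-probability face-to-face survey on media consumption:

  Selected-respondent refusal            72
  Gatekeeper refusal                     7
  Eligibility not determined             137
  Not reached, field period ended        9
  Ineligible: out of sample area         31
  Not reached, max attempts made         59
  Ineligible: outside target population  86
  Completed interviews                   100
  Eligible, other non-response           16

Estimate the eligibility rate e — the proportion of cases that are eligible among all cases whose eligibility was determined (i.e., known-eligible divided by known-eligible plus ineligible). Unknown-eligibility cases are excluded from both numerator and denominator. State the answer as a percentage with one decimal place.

Refusals = 7 + 72 = 79
No contact after all attempts = 9 + 59 = 68
Screened out, ineligible = 86 + 31 = 117
Determined eligible → 100 + 79 + 68 + 16 = 263
e = 263 / (263 + 117) = 263 / 380 = 0.6921

69.2%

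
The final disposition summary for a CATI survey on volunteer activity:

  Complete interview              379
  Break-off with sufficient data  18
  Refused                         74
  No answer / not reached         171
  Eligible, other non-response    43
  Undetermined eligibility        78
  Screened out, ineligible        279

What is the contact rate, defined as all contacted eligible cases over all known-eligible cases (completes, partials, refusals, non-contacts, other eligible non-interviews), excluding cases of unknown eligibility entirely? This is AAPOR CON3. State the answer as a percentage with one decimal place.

75.0%

Top → 379 + 18 + 74 + 43 = 514
Base → 379 + 18 + 74 + 171 + 43 = 685
CON3 = 514 / 685 = 0.7504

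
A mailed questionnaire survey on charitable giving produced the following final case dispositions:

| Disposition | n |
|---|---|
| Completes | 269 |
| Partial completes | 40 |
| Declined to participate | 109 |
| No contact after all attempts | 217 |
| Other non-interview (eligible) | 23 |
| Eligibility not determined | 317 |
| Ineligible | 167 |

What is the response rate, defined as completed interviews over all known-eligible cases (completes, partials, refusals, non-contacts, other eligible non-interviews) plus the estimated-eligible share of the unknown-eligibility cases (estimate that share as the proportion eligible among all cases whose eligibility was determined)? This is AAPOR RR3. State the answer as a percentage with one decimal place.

29.5%

Top = 269
Determined eligible = 269 + 40 + 109 + 217 + 23 = 658
e = 658 / (658 + 167) = 658 / 825 = 0.7976
e × U = 0.7976 × 317 = 252.84
Denom = 658 + 252.84 = 910.84
RR3 = 269 / 910.84 = 0.2953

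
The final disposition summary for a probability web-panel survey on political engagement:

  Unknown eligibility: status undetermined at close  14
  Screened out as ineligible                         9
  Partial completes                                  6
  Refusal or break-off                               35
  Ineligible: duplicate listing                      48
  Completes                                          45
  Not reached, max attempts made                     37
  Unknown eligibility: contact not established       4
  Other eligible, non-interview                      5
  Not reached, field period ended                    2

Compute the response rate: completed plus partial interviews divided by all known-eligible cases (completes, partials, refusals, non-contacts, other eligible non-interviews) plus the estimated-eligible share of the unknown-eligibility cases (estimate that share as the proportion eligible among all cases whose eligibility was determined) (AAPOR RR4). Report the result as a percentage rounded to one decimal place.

No contact after all attempts = 2 + 37 = 39
Eligibility not determined = 4 + 14 = 18
Not eligible = 9 + 48 = 57
Num = 45 + 6 = 51
Known eligible = 45 + 6 + 35 + 39 + 5 = 130
e = 130 / (130 + 57) = 130 / 187 = 0.6952
Eligible share of unknowns = 0.6952 × 18 = 12.51
Denominator = 130 + 12.51 = 142.51
RR4 = 51 / 142.51 = 0.3579

35.8%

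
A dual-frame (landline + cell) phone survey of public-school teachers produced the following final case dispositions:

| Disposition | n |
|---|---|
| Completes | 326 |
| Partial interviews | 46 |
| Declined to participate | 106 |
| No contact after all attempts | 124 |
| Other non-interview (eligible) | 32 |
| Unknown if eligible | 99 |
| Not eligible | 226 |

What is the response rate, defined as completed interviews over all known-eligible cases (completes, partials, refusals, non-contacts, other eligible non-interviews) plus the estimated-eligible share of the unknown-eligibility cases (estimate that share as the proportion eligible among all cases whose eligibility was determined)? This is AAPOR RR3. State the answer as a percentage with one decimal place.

Top: 326
Known eligible: 326 + 46 + 106 + 124 + 32 = 634
e = 634 / (634 + 226) = 634 / 860 = 0.7372
e × U: 0.7372 × 99 = 72.98
Base: 634 + 72.98 = 706.98
RR3 = 326 / 706.98 = 0.4611

46.1%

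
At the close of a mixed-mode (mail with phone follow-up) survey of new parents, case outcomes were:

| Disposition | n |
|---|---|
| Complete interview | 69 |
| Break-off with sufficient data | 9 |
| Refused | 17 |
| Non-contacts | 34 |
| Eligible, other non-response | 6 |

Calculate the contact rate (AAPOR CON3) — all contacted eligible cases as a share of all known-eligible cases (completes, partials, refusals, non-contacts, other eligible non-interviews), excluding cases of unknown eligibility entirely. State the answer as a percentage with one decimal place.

74.8%

Top → 69 + 9 + 17 + 6 = 101
Base → 69 + 9 + 17 + 34 + 6 = 135
CON3 = 101 / 135 = 0.7481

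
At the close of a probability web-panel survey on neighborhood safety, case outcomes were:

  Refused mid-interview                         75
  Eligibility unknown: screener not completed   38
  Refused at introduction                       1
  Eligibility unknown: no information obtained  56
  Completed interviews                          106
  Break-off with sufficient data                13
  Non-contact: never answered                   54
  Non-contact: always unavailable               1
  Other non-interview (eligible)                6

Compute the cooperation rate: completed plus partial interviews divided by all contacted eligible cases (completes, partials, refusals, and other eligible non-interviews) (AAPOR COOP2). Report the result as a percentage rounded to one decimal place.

59.2%

Refused = 1 + 75 = 76
No contact after all attempts = 54 + 1 = 55
Unknown if eligible = 38 + 56 = 94
Top → 106 + 13 = 119
Base → 106 + 13 + 76 + 6 = 201
COOP2 = 119 / 201 = 0.5920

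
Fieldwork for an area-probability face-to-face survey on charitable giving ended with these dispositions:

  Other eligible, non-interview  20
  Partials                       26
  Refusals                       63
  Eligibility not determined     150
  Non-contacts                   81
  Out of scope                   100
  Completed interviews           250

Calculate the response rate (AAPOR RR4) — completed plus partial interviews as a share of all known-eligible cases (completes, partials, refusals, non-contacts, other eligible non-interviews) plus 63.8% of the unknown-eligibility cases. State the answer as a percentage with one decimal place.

51.5%

Num → 250 + 26 = 276
Determined eligible → 250 + 26 + 63 + 81 + 20 = 440
e × U → 0.6380 × 150 = 95.70
Base → 440 + 95.70 = 535.70
RR4 = 276 / 535.70 = 0.5152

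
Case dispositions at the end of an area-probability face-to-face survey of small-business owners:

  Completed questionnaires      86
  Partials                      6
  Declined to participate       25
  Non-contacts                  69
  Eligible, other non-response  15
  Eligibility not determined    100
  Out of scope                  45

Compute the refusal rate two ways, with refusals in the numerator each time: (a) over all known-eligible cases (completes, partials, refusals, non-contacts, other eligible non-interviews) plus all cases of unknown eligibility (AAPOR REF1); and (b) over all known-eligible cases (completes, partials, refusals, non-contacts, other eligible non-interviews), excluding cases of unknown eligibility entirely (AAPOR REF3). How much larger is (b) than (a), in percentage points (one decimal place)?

Top: 25
Denominator: 86 + 6 + 25 + 69 + 15 + 100 = 301
REF1 = 25 / 301 = 0.0831
Denominator: 86 + 6 + 25 + 69 + 15 = 201
REF3 = 25 / 201 = 0.1244
Difference = 12.44 − 8.31 = 4.13 percentage points

4.1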